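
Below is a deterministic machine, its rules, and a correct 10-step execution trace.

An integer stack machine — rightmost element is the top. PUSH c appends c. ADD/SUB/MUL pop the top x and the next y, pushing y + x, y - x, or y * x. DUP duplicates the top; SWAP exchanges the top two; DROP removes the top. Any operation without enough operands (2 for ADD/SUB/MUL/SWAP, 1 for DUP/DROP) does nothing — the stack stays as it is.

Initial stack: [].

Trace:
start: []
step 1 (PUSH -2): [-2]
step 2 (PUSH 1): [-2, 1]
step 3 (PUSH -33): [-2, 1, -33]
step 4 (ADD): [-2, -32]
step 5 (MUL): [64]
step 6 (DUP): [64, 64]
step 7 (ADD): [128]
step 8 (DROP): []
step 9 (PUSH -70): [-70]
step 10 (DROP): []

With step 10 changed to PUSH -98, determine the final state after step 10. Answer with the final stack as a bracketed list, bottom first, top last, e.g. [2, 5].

(re-executing from step 10 with the substitution; state before step 10: [-70])
step 10 (PUSH -98): [-70, -98]

[-70, -98]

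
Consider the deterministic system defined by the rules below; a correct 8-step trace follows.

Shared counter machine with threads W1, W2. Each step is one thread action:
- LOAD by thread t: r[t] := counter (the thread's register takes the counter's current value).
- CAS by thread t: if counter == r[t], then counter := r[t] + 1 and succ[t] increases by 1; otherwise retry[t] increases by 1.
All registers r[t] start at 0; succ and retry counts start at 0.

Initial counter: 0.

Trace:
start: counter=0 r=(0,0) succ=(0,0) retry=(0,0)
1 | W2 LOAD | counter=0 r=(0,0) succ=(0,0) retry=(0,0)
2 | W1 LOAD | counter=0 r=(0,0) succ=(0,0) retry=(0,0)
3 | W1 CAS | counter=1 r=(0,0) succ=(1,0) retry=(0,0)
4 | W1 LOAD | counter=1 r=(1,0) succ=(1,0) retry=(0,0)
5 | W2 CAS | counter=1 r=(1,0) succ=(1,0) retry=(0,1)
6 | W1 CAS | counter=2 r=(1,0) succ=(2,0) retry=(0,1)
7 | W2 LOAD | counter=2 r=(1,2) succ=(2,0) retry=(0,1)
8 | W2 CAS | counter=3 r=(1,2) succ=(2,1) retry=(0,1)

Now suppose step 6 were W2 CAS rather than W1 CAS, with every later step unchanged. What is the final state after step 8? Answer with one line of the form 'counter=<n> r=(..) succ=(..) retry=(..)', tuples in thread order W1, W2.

(re-executing from step 6 with the substitution; state before step 6: counter=1 r=(1,0) succ=(1,0) retry=(0,1))
6 | W2 CAS | counter=1 r=(1,0) succ=(1,0) retry=(0,2)
7 | W2 LOAD | counter=1 r=(1,1) succ=(1,0) retry=(0,2)
8 | W2 CAS | counter=2 r=(1,1) succ=(1,1) retry=(0,2)

counter=2 r=(1,1) succ=(1,1) retry=(0,2)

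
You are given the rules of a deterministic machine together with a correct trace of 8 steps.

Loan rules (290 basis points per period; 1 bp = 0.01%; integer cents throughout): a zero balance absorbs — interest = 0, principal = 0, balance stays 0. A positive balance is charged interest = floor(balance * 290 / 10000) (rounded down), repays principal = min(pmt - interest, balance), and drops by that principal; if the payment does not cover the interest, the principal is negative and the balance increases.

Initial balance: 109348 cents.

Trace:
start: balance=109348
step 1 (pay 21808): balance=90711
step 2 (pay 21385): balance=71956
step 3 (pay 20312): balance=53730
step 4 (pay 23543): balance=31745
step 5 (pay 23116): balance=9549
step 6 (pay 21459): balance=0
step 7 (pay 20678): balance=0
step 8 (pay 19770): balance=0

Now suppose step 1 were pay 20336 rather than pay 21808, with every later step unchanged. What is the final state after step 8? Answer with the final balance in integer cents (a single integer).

(re-executing from step 1 with the substitution; state before step 1: balance=109348)
step 1 (pay 20336): balance=92183
step 2 (pay 21385): balance=73471
step 3 (pay 20312): balance=55289
step 4 (pay 23543): balance=33349
step 5 (pay 23116): balance=11200
step 6 (pay 21459): balance=0
step 7 (pay 20678): balance=0
step 8 (pay 19770): balance=0

0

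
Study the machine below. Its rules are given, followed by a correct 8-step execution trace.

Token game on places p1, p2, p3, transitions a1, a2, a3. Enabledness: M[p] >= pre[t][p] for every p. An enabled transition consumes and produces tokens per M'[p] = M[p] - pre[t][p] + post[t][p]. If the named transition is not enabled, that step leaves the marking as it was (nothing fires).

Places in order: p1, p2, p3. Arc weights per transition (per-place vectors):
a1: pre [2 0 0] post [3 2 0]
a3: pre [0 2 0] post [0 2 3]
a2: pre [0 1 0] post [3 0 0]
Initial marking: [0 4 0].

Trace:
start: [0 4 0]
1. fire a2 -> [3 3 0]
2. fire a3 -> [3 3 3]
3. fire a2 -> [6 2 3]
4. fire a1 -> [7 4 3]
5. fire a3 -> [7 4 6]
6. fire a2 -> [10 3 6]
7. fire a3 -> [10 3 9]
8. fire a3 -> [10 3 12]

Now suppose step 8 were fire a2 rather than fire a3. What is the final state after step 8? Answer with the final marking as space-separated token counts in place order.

13 2 9

(re-executing from step 8 with the substitution; state before step 8: [10 3 9])
8. fire a2 -> [13 2 9]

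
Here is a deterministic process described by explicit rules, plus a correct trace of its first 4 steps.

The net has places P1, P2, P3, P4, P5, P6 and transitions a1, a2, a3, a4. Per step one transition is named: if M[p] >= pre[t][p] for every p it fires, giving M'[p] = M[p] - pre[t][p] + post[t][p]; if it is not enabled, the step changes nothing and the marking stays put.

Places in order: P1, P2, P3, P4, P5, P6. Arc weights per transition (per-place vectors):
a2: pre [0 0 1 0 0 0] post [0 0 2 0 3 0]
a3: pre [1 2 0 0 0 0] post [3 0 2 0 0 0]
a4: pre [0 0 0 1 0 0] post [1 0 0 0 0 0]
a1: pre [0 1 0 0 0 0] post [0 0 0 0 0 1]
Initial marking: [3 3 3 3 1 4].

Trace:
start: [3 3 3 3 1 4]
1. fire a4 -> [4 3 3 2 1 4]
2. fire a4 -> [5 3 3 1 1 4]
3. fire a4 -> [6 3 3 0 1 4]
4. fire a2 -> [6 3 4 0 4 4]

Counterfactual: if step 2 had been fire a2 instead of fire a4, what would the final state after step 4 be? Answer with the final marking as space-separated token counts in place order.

(re-executing from step 2 with the substitution; state before step 2: [4 3 3 2 1 4])
2. fire a2 -> [4 3 4 2 4 4]
3. fire a4 -> [5 3 4 1 4 4]
4. fire a2 -> [5 3 5 1 7 4]

5 3 5 1 7 4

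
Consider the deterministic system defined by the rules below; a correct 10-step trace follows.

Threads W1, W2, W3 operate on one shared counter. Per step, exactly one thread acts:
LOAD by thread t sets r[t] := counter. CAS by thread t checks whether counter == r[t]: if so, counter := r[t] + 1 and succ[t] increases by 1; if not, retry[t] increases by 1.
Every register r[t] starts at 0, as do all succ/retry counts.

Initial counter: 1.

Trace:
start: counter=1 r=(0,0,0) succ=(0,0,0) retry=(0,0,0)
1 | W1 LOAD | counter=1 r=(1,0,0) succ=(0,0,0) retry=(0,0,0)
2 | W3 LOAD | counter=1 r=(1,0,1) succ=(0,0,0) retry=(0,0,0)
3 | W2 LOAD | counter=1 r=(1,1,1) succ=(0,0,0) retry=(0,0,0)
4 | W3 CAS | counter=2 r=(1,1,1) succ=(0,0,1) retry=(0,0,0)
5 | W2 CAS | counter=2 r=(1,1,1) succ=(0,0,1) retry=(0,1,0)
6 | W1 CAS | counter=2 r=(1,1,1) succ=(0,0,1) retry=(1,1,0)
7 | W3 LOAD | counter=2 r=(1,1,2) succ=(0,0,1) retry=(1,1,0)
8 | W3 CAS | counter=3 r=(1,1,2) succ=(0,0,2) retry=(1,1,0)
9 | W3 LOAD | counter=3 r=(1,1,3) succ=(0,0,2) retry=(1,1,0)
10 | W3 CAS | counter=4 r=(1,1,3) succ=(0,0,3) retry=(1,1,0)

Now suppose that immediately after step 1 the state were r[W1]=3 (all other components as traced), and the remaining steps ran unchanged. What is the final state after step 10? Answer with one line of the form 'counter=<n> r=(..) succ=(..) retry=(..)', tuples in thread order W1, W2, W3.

state after step 1 := counter=1 r=(3,0,0) succ=(0,0,0) retry=(0,0,0)
2 | W3 LOAD | counter=1 r=(3,0,1) succ=(0,0,0) retry=(0,0,0)
3 | W2 LOAD | counter=1 r=(3,1,1) succ=(0,0,0) retry=(0,0,0)
4 | W3 CAS | counter=2 r=(3,1,1) succ=(0,0,1) retry=(0,0,0)
5 | W2 CAS | counter=2 r=(3,1,1) succ=(0,0,1) retry=(0,1,0)
6 | W1 CAS | counter=2 r=(3,1,1) succ=(0,0,1) retry=(1,1,0)
7 | W3 LOAD | counter=2 r=(3,1,2) succ=(0,0,1) retry=(1,1,0)
8 | W3 CAS | counter=3 r=(3,1,2) succ=(0,0,2) retry=(1,1,0)
9 | W3 LOAD | counter=3 r=(3,1,3) succ=(0,0,2) retry=(1,1,0)
10 | W3 CAS | counter=4 r=(3,1,3) succ=(0,0,3) retry=(1,1,0)

counter=4 r=(3,1,3) succ=(0,0,3) retry=(1,1,0)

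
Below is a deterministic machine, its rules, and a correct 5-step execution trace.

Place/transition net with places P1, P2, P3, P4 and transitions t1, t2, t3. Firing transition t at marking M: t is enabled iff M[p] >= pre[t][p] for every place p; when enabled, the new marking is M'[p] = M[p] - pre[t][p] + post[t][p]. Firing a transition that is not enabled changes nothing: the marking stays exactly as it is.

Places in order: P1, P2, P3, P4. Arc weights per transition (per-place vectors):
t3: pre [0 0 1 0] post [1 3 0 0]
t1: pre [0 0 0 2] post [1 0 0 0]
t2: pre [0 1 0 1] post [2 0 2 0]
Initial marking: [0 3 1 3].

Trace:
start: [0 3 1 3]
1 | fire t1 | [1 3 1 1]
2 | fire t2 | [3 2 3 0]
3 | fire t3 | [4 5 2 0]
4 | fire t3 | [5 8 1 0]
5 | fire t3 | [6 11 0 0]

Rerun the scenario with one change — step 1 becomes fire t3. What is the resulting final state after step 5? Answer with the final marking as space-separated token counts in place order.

5 11 0 2

(re-executing from step 1 with the substitution; state before step 1: [0 3 1 3])
1 | fire t3 | [1 6 0 3]
2 | fire t2 | [3 5 2 2]
3 | fire t3 | [4 8 1 2]
4 | fire t3 | [5 11 0 2]
5 | fire t3 | [5 11 0 2]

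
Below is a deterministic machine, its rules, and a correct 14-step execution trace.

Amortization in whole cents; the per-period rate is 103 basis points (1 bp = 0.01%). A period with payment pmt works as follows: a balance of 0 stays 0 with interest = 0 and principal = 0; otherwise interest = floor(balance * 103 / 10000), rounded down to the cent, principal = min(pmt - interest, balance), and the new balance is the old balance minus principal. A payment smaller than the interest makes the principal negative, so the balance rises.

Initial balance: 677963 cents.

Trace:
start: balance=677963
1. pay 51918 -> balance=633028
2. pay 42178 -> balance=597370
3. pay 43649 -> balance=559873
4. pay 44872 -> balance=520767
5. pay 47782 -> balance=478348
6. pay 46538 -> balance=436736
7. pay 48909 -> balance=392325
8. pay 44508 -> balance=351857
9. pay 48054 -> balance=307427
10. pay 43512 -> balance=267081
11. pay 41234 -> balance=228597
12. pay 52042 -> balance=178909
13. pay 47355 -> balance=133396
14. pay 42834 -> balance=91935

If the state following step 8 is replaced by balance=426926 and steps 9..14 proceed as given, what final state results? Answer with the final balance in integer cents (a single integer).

171765

state after step 8 := balance=426926
9. pay 48054 -> balance=383269
10. pay 43512 -> balance=343704
11. pay 41234 -> balance=306010
12. pay 52042 -> balance=257119
13. pay 47355 -> balance=212412
14. pay 42834 -> balance=171765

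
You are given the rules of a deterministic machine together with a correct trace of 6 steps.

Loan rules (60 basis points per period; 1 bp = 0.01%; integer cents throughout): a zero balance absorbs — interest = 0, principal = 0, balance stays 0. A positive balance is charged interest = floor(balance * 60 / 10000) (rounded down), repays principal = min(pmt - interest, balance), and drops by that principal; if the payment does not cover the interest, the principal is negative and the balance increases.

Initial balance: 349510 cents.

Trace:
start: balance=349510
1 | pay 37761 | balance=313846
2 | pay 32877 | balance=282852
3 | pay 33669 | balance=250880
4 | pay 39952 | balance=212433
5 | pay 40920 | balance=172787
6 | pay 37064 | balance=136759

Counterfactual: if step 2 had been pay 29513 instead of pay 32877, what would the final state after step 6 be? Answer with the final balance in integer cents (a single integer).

(re-executing from step 2 with the substitution; state before step 2: balance=313846)
2 | pay 29513 | balance=286216
3 | pay 33669 | balance=254264
4 | pay 39952 | balance=215837
5 | pay 40920 | balance=176212
6 | pay 37064 | balance=140205

140205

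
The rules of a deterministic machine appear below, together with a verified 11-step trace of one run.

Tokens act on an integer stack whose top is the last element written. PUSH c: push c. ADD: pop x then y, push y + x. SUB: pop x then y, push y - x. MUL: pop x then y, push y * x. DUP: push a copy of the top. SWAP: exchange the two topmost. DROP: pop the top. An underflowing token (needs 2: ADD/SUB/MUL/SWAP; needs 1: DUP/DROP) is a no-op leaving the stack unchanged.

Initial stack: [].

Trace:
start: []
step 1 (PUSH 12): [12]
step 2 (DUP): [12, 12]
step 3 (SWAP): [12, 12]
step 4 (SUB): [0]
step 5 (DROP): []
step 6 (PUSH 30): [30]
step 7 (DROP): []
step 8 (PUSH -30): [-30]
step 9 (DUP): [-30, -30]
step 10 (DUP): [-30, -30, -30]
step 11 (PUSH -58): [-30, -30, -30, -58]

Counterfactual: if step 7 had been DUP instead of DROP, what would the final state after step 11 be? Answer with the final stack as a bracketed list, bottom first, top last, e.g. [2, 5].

(re-executing from step 7 with the substitution; state before step 7: [30])
step 7 (DUP): [30, 30]
step 8 (PUSH -30): [30, 30, -30]
step 9 (DUP): [30, 30, -30, -30]
step 10 (DUP): [30, 30, -30, -30, -30]
step 11 (PUSH -58): [30, 30, -30, -30, -30, -58]

[30, 30, -30, -30, -30, -58]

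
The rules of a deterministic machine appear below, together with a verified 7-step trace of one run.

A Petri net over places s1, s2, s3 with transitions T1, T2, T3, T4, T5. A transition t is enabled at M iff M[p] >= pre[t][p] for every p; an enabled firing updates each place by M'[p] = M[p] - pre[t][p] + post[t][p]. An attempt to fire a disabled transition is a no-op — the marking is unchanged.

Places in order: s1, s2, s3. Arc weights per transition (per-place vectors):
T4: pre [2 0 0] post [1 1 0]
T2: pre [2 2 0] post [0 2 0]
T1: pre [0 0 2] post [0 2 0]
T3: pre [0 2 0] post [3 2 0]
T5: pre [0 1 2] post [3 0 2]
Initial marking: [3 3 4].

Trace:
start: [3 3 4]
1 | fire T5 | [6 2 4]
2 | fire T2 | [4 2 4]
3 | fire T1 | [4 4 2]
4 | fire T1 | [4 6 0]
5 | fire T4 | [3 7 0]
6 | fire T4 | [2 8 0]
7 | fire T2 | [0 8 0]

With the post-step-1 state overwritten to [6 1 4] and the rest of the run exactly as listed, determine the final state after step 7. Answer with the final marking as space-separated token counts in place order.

2 7 0

state after step 1 := [6 1 4]
2 | fire T2 | [6 1 4]
3 | fire T1 | [6 3 2]
4 | fire T1 | [6 5 0]
5 | fire T4 | [5 6 0]
6 | fire T4 | [4 7 0]
7 | fire T2 | [2 7 0]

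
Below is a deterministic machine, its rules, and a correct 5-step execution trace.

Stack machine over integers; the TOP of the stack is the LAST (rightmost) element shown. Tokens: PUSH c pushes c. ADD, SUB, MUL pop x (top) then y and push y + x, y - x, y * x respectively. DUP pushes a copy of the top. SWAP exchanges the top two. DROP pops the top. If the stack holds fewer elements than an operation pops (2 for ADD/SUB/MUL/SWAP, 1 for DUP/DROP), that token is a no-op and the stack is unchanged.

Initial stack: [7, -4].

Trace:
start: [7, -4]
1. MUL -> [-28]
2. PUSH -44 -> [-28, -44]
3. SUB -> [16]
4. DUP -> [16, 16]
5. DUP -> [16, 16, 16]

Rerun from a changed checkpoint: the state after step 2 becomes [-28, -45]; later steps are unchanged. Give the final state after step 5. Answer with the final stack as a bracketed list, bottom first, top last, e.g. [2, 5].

state after step 2 := [-28, -45]
3. SUB -> [17]
4. DUP -> [17, 17]
5. DUP -> [17, 17, 17]

[17, 17, 17]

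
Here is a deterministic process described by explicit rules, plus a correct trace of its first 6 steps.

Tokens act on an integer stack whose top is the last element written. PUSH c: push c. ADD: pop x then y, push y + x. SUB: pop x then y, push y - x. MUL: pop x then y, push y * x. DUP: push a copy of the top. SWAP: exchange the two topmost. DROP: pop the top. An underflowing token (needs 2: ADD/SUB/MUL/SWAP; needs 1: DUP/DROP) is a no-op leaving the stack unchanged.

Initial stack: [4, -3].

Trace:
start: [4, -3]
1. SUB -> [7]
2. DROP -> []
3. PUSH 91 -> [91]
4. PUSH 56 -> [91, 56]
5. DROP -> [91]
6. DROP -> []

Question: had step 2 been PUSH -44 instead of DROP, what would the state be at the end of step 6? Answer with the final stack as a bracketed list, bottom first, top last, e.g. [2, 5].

[7, -44]

(re-executing from step 2 with the substitution; state before step 2: [7])
2. PUSH -44 -> [7, -44]
3. PUSH 91 -> [7, -44, 91]
4. PUSH 56 -> [7, -44, 91, 56]
5. DROP -> [7, -44, 91]
6. DROP -> [7, -44]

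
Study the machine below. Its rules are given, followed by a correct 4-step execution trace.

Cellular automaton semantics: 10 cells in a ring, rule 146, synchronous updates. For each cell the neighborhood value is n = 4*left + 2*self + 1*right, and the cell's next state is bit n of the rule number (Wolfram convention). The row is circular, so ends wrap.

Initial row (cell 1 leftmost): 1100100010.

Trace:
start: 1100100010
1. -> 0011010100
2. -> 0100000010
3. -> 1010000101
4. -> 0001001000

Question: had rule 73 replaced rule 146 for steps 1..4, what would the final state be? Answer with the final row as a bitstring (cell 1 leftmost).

1101100010

(re-executing steps 1..4 under rule 73; state before step 1: 1100100010)
1. -> 1100001000
2. -> 1101100010
3. -> 1101101000
4. -> 1101100010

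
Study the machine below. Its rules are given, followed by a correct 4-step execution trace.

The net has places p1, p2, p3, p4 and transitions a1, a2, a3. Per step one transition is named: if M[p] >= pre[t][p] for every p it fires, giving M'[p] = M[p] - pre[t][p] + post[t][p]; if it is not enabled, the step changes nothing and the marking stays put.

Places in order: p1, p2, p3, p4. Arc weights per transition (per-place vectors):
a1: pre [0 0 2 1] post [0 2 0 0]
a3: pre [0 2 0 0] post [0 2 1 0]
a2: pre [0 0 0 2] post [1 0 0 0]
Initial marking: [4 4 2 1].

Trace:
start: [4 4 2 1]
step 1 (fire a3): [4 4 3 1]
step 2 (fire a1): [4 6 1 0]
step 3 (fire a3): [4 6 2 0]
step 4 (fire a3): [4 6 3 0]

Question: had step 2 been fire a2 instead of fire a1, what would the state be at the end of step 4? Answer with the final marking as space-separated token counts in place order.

4 4 5 1

(re-executing from step 2 with the substitution; state before step 2: [4 4 3 1])
step 2 (fire a2): [4 4 3 1]
step 3 (fire a3): [4 4 4 1]
step 4 (fire a3): [4 4 5 1]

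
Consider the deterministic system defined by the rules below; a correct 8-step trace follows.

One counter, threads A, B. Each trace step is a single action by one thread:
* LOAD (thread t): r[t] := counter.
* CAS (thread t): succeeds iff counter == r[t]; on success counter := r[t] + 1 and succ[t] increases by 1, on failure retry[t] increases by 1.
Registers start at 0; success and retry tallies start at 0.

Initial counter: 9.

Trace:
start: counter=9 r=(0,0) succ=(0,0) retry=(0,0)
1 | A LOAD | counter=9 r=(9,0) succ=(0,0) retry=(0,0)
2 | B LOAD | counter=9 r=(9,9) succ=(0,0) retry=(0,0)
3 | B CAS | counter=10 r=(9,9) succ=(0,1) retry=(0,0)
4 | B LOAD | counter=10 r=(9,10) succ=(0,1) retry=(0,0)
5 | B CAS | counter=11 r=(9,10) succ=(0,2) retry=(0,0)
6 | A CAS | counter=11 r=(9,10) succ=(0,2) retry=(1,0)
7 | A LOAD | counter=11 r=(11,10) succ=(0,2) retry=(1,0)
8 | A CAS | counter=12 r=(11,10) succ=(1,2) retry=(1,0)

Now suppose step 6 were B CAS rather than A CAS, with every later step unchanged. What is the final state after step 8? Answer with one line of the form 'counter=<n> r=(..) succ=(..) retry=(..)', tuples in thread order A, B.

counter=12 r=(11,10) succ=(1,2) retry=(0,1)

(re-executing from step 6 with the substitution; state before step 6: counter=11 r=(9,10) succ=(0,2) retry=(0,0))
6 | B CAS | counter=11 r=(9,10) succ=(0,2) retry=(0,1)
7 | A LOAD | counter=11 r=(11,10) succ=(0,2) retry=(0,1)
8 | A CAS | counter=12 r=(11,10) succ=(1,2) retry=(0,1)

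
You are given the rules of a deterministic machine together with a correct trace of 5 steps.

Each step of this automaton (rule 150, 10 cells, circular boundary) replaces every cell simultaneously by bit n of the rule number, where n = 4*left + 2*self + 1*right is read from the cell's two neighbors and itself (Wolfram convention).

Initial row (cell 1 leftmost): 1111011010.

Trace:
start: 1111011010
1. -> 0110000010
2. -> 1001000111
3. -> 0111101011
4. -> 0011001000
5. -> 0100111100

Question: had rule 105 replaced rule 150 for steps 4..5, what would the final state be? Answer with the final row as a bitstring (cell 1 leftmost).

0100111100

(re-executing steps 4..5 under rule 105; state before step 4: 0111101011)
4. -> 1100110111
5. -> 0100111100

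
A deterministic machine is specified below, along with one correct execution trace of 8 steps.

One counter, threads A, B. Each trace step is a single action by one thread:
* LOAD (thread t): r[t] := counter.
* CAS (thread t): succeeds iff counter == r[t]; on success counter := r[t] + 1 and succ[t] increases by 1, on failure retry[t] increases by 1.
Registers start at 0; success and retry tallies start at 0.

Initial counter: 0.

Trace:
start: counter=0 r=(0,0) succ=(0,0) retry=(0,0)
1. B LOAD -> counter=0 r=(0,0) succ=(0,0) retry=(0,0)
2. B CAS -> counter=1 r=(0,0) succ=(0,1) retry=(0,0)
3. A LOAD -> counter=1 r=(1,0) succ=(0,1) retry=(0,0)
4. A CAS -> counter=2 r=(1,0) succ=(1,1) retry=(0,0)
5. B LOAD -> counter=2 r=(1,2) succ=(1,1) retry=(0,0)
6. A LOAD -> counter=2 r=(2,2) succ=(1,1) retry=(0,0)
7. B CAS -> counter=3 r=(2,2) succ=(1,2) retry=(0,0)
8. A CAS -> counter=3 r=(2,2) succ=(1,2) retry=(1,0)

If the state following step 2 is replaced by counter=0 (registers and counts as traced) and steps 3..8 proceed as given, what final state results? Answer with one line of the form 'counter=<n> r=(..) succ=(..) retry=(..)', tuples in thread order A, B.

state after step 2 := counter=0 r=(0,0) succ=(0,1) retry=(0,0)
3. A LOAD -> counter=0 r=(0,0) succ=(0,1) retry=(0,0)
4. A CAS -> counter=1 r=(0,0) succ=(1,1) retry=(0,0)
5. B LOAD -> counter=1 r=(0,1) succ=(1,1) retry=(0,0)
6. A LOAD -> counter=1 r=(1,1) succ=(1,1) retry=(0,0)
7. B CAS -> counter=2 r=(1,1) succ=(1,2) retry=(0,0)
8. A CAS -> counter=2 r=(1,1) succ=(1,2) retry=(1,0)

counter=2 r=(1,1) succ=(1,2) retry=(1,0)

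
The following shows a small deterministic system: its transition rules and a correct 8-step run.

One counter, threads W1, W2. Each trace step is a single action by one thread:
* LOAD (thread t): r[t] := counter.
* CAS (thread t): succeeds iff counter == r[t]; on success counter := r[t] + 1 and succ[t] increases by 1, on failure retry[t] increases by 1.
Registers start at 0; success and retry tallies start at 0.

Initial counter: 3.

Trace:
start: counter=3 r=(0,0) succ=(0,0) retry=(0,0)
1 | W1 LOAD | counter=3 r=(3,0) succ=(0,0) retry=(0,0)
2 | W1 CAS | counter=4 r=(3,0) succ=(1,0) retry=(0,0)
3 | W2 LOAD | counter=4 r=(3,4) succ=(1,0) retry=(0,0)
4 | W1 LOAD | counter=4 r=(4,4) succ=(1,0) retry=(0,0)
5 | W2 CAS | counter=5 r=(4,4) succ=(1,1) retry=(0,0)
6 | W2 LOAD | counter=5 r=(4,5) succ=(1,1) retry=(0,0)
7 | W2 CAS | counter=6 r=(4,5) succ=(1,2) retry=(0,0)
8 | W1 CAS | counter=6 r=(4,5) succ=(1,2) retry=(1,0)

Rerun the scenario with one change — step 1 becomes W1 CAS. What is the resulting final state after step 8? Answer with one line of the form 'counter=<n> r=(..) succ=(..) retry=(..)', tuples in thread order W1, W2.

(re-executing from step 1 with the substitution; state before step 1: counter=3 r=(0,0) succ=(0,0) retry=(0,0))
1 | W1 CAS | counter=3 r=(0,0) succ=(0,0) retry=(1,0)
2 | W1 CAS | counter=3 r=(0,0) succ=(0,0) retry=(2,0)
3 | W2 LOAD | counter=3 r=(0,3) succ=(0,0) retry=(2,0)
4 | W1 LOAD | counter=3 r=(3,3) succ=(0,0) retry=(2,0)
5 | W2 CAS | counter=4 r=(3,3) succ=(0,1) retry=(2,0)
6 | W2 LOAD | counter=4 r=(3,4) succ=(0,1) retry=(2,0)
7 | W2 CAS | counter=5 r=(3,4) succ=(0,2) retry=(2,0)
8 | W1 CAS | counter=5 r=(3,4) succ=(0,2) retry=(3,0)

counter=5 r=(3,4) succ=(0,2) retry=(3,0)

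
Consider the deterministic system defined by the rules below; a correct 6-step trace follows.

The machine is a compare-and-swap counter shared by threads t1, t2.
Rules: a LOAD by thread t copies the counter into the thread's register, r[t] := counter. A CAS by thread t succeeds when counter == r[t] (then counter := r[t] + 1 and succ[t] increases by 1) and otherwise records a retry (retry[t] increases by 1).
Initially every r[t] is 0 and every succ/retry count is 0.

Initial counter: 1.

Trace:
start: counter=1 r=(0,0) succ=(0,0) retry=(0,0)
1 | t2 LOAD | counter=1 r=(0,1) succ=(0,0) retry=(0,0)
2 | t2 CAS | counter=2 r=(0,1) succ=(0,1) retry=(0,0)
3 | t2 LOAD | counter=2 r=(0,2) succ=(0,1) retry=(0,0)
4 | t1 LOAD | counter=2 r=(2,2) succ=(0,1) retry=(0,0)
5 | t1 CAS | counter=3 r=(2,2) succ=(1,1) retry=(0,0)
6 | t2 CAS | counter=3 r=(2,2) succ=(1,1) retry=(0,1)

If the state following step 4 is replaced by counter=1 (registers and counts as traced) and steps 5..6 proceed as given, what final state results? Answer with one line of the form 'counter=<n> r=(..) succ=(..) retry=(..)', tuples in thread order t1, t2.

state after step 4 := counter=1 r=(2,2) succ=(0,1) retry=(0,0)
5 | t1 CAS | counter=1 r=(2,2) succ=(0,1) retry=(1,0)
6 | t2 CAS | counter=1 r=(2,2) succ=(0,1) retry=(1,1)

counter=1 r=(2,2) succ=(0,1) retry=(1,1)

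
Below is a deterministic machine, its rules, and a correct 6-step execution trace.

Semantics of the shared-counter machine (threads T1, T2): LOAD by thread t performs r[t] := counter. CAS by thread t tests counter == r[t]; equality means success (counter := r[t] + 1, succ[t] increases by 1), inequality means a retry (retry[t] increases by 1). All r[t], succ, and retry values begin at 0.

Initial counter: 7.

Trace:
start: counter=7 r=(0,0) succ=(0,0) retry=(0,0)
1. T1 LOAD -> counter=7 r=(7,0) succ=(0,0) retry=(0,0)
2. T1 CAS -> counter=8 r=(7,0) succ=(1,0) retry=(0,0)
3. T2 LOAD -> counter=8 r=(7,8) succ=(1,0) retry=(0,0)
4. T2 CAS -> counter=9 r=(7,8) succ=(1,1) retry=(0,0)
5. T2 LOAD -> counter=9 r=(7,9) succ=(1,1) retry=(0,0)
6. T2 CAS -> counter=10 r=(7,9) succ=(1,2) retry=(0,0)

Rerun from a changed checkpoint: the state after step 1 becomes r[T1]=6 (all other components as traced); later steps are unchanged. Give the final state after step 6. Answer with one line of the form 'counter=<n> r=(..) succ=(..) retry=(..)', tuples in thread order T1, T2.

counter=9 r=(6,8) succ=(0,2) retry=(1,0)

state after step 1 := counter=7 r=(6,0) succ=(0,0) retry=(0,0)
2. T1 CAS -> counter=7 r=(6,0) succ=(0,0) retry=(1,0)
3. T2 LOAD -> counter=7 r=(6,7) succ=(0,0) retry=(1,0)
4. T2 CAS -> counter=8 r=(6,7) succ=(0,1) retry=(1,0)
5. T2 LOAD -> counter=8 r=(6,8) succ=(0,1) retry=(1,0)
6. T2 CAS -> counter=9 r=(6,8) succ=(0,2) retry=(1,0)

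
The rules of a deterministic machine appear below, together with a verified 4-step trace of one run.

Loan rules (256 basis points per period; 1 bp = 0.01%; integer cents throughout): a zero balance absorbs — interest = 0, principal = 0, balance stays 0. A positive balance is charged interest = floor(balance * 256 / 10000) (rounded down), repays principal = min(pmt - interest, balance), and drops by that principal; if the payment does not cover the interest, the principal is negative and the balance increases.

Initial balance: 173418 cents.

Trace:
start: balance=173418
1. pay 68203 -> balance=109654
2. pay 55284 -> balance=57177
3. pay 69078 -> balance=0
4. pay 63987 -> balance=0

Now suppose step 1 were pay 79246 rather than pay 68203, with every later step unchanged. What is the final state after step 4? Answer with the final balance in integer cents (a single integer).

0

(re-executing from step 1 with the substitution; state before step 1: balance=173418)
1. pay 79246 -> balance=98611
2. pay 55284 -> balance=45851
3. pay 69078 -> balance=0
4. pay 63987 -> balance=0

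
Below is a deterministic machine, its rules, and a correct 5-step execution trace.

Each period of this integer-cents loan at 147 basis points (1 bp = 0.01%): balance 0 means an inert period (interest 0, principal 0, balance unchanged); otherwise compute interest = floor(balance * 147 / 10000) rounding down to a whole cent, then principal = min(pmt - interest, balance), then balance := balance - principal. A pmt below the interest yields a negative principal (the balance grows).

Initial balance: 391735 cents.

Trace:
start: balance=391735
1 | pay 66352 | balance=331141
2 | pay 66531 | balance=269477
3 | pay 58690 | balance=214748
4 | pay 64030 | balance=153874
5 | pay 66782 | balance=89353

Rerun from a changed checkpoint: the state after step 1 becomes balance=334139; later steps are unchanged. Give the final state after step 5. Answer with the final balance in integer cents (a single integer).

92533

state after step 1 := balance=334139
2 | pay 66531 | balance=272519
3 | pay 58690 | balance=217835
4 | pay 64030 | balance=157007
5 | pay 66782 | balance=92533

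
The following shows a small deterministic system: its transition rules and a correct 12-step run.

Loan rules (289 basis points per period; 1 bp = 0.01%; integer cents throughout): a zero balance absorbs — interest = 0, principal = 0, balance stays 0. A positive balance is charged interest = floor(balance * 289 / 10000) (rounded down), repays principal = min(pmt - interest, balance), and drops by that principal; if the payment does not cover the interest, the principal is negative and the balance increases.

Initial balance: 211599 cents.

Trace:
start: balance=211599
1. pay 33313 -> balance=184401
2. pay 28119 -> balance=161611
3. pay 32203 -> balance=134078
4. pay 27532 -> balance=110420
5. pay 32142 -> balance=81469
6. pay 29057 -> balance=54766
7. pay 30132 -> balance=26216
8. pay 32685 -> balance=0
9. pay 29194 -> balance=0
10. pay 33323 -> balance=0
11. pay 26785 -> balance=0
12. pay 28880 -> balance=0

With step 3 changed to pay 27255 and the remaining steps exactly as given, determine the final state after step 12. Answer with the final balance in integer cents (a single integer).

(re-executing from step 3 with the substitution; state before step 3: balance=161611)
3. pay 27255 -> balance=139026
4. pay 27532 -> balance=115511
5. pay 32142 -> balance=86707
6. pay 29057 -> balance=60155
7. pay 30132 -> balance=31761
8. pay 32685 -> balance=0
9. pay 29194 -> balance=0
10. pay 33323 -> balance=0
11. pay 26785 -> balance=0
12. pay 28880 -> balance=0

0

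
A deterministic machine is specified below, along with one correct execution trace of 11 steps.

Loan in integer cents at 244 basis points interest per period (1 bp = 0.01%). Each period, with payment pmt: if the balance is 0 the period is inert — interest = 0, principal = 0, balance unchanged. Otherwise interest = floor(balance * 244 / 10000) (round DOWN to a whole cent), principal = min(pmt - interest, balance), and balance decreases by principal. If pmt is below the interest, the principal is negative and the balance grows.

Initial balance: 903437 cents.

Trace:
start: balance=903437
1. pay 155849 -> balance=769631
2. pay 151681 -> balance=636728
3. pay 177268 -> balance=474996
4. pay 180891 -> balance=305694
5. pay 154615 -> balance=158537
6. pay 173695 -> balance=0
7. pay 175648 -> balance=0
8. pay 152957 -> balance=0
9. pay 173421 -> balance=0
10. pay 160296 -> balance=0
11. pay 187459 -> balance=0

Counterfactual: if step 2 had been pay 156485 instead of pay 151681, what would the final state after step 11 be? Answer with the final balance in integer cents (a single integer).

(re-executing from step 2 with the substitution; state before step 2: balance=769631)
2. pay 156485 -> balance=631924
3. pay 177268 -> balance=470074
4. pay 180891 -> balance=300652
5. pay 154615 -> balance=153372
6. pay 173695 -> balance=0
7. pay 175648 -> balance=0
8. pay 152957 -> balance=0
9. pay 173421 -> balance=0
10. pay 160296 -> balance=0
11. pay 187459 -> balance=0

0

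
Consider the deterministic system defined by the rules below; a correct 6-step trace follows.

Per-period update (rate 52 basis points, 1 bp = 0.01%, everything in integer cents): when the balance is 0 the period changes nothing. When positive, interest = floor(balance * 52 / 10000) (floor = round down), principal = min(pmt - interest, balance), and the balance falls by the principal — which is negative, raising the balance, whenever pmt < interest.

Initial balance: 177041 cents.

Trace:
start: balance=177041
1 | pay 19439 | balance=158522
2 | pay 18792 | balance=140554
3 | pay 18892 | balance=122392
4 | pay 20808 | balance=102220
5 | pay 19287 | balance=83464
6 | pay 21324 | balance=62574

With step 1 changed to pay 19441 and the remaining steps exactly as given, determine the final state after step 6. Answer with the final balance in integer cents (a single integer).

(re-executing from step 1 with the substitution; state before step 1: balance=177041)
1 | pay 19441 | balance=158520
2 | pay 18792 | balance=140552
3 | pay 18892 | balance=122390
4 | pay 20808 | balance=102218
5 | pay 19287 | balance=83462
6 | pay 21324 | balance=62572

62572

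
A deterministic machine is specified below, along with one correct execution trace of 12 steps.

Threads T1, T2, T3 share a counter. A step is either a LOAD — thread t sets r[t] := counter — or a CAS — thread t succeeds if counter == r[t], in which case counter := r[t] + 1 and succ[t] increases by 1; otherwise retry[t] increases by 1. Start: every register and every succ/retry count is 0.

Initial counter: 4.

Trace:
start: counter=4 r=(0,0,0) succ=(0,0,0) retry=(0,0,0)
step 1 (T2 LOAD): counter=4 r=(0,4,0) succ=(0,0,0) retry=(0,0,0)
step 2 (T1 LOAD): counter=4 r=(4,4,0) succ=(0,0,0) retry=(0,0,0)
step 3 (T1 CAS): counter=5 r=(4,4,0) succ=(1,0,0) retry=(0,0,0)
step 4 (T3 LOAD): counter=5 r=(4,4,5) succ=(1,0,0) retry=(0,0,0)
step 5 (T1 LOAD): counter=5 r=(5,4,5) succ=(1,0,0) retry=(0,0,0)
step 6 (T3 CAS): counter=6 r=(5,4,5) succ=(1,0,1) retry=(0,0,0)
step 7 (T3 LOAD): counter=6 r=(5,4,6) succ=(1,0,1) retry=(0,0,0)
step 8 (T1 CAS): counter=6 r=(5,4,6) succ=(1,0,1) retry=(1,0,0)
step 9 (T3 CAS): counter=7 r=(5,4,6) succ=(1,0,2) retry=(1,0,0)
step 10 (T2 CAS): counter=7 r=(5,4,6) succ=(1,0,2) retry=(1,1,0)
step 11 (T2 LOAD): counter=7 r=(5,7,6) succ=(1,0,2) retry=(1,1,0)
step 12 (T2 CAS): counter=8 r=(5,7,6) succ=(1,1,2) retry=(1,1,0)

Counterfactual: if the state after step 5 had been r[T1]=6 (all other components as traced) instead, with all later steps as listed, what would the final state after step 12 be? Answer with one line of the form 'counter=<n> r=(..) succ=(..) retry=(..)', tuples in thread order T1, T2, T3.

state after step 5 := counter=5 r=(6,4,5) succ=(1,0,0) retry=(0,0,0)
step 6 (T3 CAS): counter=6 r=(6,4,5) succ=(1,0,1) retry=(0,0,0)
step 7 (T3 LOAD): counter=6 r=(6,4,6) succ=(1,0,1) retry=(0,0,0)
step 8 (T1 CAS): counter=7 r=(6,4,6) succ=(2,0,1) retry=(0,0,0)
step 9 (T3 CAS): counter=7 r=(6,4,6) succ=(2,0,1) retry=(0,0,1)
step 10 (T2 CAS): counter=7 r=(6,4,6) succ=(2,0,1) retry=(0,1,1)
step 11 (T2 LOAD): counter=7 r=(6,7,6) succ=(2,0,1) retry=(0,1,1)
step 12 (T2 CAS): counter=8 r=(6,7,6) succ=(2,1,1) retry=(0,1,1)

counter=8 r=(6,7,6) succ=(2,1,1) retry=(0,1,1)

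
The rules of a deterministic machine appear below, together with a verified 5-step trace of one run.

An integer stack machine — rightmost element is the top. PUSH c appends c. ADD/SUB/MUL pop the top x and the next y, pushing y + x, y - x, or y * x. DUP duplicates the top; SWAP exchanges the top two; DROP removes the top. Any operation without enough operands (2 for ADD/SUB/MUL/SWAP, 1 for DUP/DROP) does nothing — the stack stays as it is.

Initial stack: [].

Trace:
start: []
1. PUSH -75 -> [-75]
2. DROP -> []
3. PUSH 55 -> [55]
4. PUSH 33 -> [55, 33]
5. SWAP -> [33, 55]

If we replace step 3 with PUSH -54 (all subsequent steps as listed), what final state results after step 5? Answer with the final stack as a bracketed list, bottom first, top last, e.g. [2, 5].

[33, -54]

(re-executing from step 3 with the substitution; state before step 3: [])
3. PUSH -54 -> [-54]
4. PUSH 33 -> [-54, 33]
5. SWAP -> [33, -54]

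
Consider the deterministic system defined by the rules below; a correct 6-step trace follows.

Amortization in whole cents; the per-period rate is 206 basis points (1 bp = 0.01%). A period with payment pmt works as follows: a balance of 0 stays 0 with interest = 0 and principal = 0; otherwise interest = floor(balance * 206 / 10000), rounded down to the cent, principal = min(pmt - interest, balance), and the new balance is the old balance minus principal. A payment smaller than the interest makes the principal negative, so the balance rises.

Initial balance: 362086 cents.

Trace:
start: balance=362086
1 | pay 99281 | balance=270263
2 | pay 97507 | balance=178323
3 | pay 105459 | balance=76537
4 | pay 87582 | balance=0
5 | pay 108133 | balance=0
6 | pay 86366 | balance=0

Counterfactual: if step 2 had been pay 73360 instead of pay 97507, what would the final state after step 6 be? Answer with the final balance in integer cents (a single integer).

0

(re-executing from step 2 with the substitution; state before step 2: balance=270263)
2 | pay 73360 | balance=202470
3 | pay 105459 | balance=101181
4 | pay 87582 | balance=15683
5 | pay 108133 | balance=0
6 | pay 86366 | balance=0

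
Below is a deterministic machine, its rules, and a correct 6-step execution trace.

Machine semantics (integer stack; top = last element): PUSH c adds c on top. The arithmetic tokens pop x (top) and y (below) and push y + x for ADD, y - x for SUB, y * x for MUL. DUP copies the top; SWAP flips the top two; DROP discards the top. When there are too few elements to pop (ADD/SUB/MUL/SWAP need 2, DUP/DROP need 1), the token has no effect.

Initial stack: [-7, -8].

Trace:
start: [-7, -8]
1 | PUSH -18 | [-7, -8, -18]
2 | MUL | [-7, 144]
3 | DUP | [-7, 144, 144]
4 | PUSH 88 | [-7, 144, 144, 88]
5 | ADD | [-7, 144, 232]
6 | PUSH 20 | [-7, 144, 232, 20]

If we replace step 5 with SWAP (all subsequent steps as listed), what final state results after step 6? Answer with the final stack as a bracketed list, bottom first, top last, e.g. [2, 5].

(re-executing from step 5 with the substitution; state before step 5: [-7, 144, 144, 88])
5 | SWAP | [-7, 144, 88, 144]
6 | PUSH 20 | [-7, 144, 88, 144, 20]

[-7, 144, 88, 144, 20]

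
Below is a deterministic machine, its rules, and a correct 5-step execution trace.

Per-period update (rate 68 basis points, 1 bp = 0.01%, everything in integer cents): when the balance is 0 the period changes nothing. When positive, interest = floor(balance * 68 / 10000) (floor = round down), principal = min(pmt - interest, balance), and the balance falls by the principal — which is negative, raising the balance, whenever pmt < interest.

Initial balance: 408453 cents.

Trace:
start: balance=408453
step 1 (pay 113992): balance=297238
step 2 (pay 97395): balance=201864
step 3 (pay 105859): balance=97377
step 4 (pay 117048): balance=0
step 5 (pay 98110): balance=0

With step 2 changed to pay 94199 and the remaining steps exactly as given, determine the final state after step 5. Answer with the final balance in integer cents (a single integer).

0

(re-executing from step 2 with the substitution; state before step 2: balance=297238)
step 2 (pay 94199): balance=205060
step 3 (pay 105859): balance=100595
step 4 (pay 117048): balance=0
step 5 (pay 98110): balance=0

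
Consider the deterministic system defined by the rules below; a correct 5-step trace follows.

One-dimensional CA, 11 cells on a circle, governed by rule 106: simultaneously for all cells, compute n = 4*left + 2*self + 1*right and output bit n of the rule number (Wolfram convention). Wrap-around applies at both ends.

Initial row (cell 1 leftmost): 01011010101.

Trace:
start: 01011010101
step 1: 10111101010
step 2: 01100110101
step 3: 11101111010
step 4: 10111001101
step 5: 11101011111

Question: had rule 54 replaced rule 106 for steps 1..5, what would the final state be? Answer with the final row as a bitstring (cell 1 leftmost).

(re-executing steps 1..5 under rule 54; state before step 1: 01011010101)
step 1: 11100111111
step 2: 00011000000
step 3: 00100100000
step 4: 01111110000
step 5: 10000001000

10000001000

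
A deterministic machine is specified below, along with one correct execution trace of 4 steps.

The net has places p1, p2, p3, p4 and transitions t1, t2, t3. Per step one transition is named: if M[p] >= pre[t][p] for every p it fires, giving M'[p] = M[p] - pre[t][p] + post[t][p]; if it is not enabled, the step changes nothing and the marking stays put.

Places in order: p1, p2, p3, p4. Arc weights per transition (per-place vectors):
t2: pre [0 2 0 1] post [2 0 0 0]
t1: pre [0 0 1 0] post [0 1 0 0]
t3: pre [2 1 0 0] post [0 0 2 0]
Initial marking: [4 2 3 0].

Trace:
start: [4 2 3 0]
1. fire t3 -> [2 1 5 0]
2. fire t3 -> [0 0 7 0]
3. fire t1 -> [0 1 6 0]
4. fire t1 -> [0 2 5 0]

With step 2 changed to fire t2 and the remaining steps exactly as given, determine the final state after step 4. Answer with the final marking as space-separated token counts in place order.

(re-executing from step 2 with the substitution; state before step 2: [2 1 5 0])
2. fire t2 -> [2 1 5 0]
3. fire t1 -> [2 2 4 0]
4. fire t1 -> [2 3 3 0]

2 3 3 0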